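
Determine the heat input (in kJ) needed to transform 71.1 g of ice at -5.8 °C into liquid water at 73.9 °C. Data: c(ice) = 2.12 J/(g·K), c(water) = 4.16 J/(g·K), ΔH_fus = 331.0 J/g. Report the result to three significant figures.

q = 46.3 kJ

q1 (heat ice -5.8→0.0 °C): 71.1 × 2.12 × 5.8 = 874 J
q2 (melt at 0 °C): 71.1 × 331.0 = 23534 J
q3 (heat water 0.0→73.9 °C): 71.1 × 4.16 × 73.9 = 21858 J
Total: 874 + 23534 + 21858 = 46266 J = 46.3 kJ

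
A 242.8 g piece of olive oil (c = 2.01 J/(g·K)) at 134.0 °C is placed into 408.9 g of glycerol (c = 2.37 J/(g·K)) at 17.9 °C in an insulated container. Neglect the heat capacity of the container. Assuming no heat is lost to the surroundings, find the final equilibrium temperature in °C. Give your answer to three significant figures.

T_f = 56.8 °C

Heat lost by olive oil = heat gained by glycerol.
(242.8)(2.01)(134.0 − T) = (408.9)(2.37)(T − 17.9)
488.028 (134.0 − T) = 969.093 (T − 17.9)
65396 − 488.028 T = 969.093 T − 17347
82743 = 1457.121 T
T = 56.79 °C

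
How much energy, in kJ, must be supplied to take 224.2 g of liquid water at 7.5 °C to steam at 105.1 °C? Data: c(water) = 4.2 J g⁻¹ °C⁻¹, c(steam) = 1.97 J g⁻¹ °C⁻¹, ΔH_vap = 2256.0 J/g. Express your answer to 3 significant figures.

q = 595 kJ

q1 (heat water 7.5→100.0 °C): 224.2 × 4.2 × 92.5 = 87102 J
q2 (vaporize at 100 °C): 224.2 × 2256.0 = 505795 J
q3 (heat steam 100.0→105.1 °C): 224.2 × 1.97 × 5.1 = 2253 J
Total: 87102 + 505795 + 2253 = 595150 J = 595 kJ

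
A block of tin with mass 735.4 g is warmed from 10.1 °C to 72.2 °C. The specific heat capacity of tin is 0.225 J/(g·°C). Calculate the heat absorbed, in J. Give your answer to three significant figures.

q = m c ΔT = 735.4 × 0.225 × (72.2 − 10.1)
q = 735.4 × 0.225 × 62.1 = 10280 J

q = 10300 J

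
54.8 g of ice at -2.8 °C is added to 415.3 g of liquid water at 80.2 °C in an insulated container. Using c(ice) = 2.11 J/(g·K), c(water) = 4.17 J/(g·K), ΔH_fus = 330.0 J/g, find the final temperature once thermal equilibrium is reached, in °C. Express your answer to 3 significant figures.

Heat to bring ice to 0 °C and melt it: q₁ = 54.8×2.11×2.8 + 54.8×330.0 = 18408 J
Heat the water can supply cooling to 0 °C: 415.3×4.17×80.2 = 138890 J > q₁, so all ice melts.
Energy balance: 415.3×4.17×(80.2 − T) = 18408 + 54.8×4.17×(T − 0)
1731.801(80.2 − T) = 18408 + 228.516 T
138890 − 18408 = 1960.317 T
T = 120482 / 1960.317 = 61.46 °C

T_f = 61.5 °C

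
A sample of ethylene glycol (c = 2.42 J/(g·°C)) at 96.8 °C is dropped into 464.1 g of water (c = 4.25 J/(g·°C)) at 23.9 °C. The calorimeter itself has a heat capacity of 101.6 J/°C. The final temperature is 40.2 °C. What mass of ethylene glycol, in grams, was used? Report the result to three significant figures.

m = 247 g

q_gained = (464.1 × 4.25 + 101.6) × (40.2 − 23.9) = 33810 J
q_lost = m × 2.42 × (96.8 − 40.2) = 136.972 m
m = 33810 / 136.972 = 247 g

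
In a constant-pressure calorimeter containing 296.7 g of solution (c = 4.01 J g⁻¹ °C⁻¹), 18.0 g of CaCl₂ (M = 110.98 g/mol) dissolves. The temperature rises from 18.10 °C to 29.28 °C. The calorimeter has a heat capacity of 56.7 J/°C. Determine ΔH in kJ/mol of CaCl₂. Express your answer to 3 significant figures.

|ΔT| = |29.28 − 18.10| = 11.18 °C
|q_surr| = (296.7 × 4.01 + 56.7) × 11.18 = 1246.467 × 11.18 = 13940 J
n(CaCl₂) = 18.0 / 110.98 = 0.1622 mol
Temperature rose, so q_rxn = −|q_surr| = -13.94 kJ
ΔH = q_rxn / n = -85.94 kJ/mol

ΔH = -85.9 kJ/mol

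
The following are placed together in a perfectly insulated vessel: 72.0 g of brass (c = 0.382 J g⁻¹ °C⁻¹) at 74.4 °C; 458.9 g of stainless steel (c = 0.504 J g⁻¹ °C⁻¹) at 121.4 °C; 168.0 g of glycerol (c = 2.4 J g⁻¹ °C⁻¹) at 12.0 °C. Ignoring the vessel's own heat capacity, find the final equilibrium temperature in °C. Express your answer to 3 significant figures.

Σ mᵢcᵢ(T − Tᵢ) = 0  ⇒  T = Σ mᵢcᵢTᵢ / Σ mᵢcᵢ
Σ mᵢcᵢ = 72.0×0.382 + 458.9×0.504 + 168.0×2.4 = 661.9896
Σ mᵢcᵢTᵢ = 27.504×74.4 + 231.2856×121.4 + 403.2×12.0 = 34963
T = 34963 / 661.9896 = 52.82 °C

T_f = 52.8 °C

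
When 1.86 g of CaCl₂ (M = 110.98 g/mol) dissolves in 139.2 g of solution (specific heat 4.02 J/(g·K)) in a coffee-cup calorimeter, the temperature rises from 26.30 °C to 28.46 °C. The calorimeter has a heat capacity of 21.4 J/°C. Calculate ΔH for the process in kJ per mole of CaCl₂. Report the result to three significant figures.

ΔH = -74.9 kJ/mol

|ΔT| = |28.46 − 26.30| = 2.16 °C
|q_surr| = (139.2 × 4.02 + 21.4) × 2.16 = 580.984 × 2.16 = 1255 J
n(CaCl₂) = 1.86 / 110.98 = 0.01676 mol
Temperature rose, so q_rxn = −|q_surr| = -1.255 kJ
ΔH = q_rxn / n = -74.88 kJ/mol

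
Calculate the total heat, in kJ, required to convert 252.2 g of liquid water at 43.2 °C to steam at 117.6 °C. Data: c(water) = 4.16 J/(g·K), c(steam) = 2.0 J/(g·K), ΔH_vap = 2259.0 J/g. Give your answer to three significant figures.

q = 638 kJ

q1 (heat water 43.2→100.0 °C): 252.2 × 4.16 × 56.8 = 59592 J
q2 (vaporize at 100 °C): 252.2 × 2259.0 = 569720 J
q3 (heat steam 100.0→117.6 °C): 252.2 × 2.0 × 17.6 = 8877 J
Total: 59592 + 569720 + 8877 = 638189 J = 638 kJ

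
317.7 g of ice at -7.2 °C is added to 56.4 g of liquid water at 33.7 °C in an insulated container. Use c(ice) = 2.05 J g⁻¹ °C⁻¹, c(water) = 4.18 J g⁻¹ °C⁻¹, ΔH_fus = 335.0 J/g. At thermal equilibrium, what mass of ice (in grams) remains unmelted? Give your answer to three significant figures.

Heat to warm all ice to 0 °C: 317.7×2.05×7.2 = 4689.3 J
Heat released by water cooling to 0 °C: 56.4×4.18×33.7 = 7944.8 J
7944.8 J < 4689.3 + 317.7×335.0 = 111118.8 J, so not all ice melts; final T = 0 °C.
Heat left for melting: 7944.8 − 4689.3 = 3255.5 J
Mass melted = 3255.5 / 335.0 = 9.718 g
Ice remaining = 317.7 − 9.718 = 307.982 g

m_ice remaining = 308 g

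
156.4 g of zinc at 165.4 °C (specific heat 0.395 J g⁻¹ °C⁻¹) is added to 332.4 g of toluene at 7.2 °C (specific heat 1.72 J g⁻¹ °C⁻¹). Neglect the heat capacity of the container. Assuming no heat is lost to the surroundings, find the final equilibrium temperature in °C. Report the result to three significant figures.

Heat lost by zinc = heat gained by toluene.
(156.4)(0.395)(165.4 − T) = (332.4)(1.72)(T − 7.2)
61.778 (165.4 − T) = 571.728 (T − 7.2)
10218 − 61.778 T = 571.728 T − 4116.4
14334.4 = 633.506 T
T = 22.63 °C

T_f = 22.6 °C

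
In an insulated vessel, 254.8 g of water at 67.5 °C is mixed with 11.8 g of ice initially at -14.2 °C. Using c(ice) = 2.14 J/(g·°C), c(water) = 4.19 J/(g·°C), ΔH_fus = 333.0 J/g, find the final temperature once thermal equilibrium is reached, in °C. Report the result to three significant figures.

Heat to bring ice to 0 °C and melt it: q₁ = 11.8×2.14×14.2 + 11.8×333.0 = 4288.0 J
Heat the water can supply cooling to 0 °C: 254.8×4.19×67.5 = 72063.8 J > q₁, so all ice melts.
Energy balance: 254.8×4.19×(67.5 − T) = 4288.0 + 11.8×4.19×(T − 0)
1067.612(67.5 − T) = 4288.0 + 49.442 T
72063.8 − 4288.0 = 1117.054 T
T = 67775.8 / 1117.054 = 60.67 °C

T_f = 60.7 °C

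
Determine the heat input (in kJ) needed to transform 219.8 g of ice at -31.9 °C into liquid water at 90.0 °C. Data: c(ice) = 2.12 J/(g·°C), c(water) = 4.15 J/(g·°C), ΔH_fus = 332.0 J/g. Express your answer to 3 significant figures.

q = 170 kJ

q1 (heat ice -31.9→0.0 °C): 219.8 × 2.12 × 31.9 = 14865 J
q2 (melt at 0 °C): 219.8 × 332.0 = 72974 J
q3 (heat water 0.0→90.0 °C): 219.8 × 4.15 × 90.0 = 82095 J
Total: 14865 + 72974 + 82095 = 169934 J = 170 kJ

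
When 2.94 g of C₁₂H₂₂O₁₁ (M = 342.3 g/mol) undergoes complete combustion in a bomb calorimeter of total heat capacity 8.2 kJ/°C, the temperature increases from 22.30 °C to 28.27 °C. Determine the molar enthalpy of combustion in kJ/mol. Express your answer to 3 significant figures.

ΔT = 28.27 − 22.30 = 5.97 °C
q_cal = C_cal × ΔT = 8.2 × 5.97 = 48.954 kJ
n = 2.94 / 342.3 = 0.008589 mol
q_rxn = −q_cal = -48.954 kJ
ΔH = -48.954 / 0.008589 = -5700 kJ/mol

ΔH = -5700 kJ/mol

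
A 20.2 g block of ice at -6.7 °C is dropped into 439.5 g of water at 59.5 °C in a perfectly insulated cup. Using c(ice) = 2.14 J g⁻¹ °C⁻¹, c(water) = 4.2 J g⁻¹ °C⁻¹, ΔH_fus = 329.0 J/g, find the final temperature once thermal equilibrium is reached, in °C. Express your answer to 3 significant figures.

T_f = 53.3 °C

Heat to bring ice to 0 °C and melt it: q₁ = 20.2×2.14×6.7 + 20.2×329.0 = 6935.4 J
Heat the water can supply cooling to 0 °C: 439.5×4.2×59.5 = 109831 J > q₁, so all ice melts.
Energy balance: 439.5×4.2×(59.5 − T) = 6935.4 + 20.2×4.2×(T − 0)
1845.9(59.5 − T) = 6935.4 + 84.84 T
109831 − 6935.4 = 1930.74 T
T = 102895.6 / 1930.74 = 53.29 °C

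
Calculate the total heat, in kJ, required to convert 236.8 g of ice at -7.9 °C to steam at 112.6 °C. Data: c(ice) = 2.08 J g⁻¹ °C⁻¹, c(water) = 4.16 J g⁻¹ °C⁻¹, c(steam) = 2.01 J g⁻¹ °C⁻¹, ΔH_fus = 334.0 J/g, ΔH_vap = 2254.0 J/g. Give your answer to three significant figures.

q = 721 kJ

q1 (heat ice -7.9→0.0 °C): 236.8 × 2.08 × 7.9 = 3891 J
q2 (melt at 0 °C): 236.8 × 334.0 = 79091 J
q3 (heat water 0.0→100.0 °C): 236.8 × 4.16 × 100.0 = 98509 J
q4 (vaporize at 100 °C): 236.8 × 2254.0 = 533747 J
q5 (heat steam 100.0→112.6 °C): 236.8 × 2.01 × 12.6 = 5997 J
Total: 3891 + 79091 + 98509 + 533747 + 5997 = 721235 J = 721 kJ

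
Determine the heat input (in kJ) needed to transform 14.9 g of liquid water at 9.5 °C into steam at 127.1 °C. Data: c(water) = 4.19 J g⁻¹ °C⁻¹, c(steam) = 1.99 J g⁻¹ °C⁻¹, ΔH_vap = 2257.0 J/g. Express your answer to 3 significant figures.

q1 (heat water 9.5→100.0 °C): 14.9 × 4.19 × 90.5 = 5650 J
q2 (vaporize at 100 °C): 14.9 × 2257.0 = 33629 J
q3 (heat steam 100.0→127.1 °C): 14.9 × 1.99 × 27.1 = 804 J
Total: 5650 + 33629 + 804 = 40083 J = 40.1 kJ

q = 40.1 kJ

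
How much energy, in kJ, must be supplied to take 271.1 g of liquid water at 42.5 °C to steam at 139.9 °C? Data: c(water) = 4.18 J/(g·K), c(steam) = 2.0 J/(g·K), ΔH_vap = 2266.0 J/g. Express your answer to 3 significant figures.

q = 701 kJ

q1 (heat water 42.5→100.0 °C): 271.1 × 4.18 × 57.5 = 65159 J
q2 (vaporize at 100 °C): 271.1 × 2266.0 = 614313 J
q3 (heat steam 100.0→139.9 °C): 271.1 × 2.0 × 39.9 = 21634 J
Total: 65159 + 614313 + 21634 = 701106 J = 701 kJ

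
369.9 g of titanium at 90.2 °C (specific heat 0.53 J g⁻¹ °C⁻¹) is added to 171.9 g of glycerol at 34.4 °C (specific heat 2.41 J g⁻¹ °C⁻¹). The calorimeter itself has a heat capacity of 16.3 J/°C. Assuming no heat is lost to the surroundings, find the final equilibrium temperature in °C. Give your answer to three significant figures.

T_f = 51.9 °C

Heat lost by titanium = heat gained by glycerol + calorimeter.
(369.9)(0.53)(90.2 − T) = [(171.9)(2.41) + 16.3](T − 34.4)
196.047 (90.2 − T) = 430.579 (T − 34.4)
17683 − 196.047 T = 430.579 T − 14812
32495 = 626.626 T
T = 51.86 °C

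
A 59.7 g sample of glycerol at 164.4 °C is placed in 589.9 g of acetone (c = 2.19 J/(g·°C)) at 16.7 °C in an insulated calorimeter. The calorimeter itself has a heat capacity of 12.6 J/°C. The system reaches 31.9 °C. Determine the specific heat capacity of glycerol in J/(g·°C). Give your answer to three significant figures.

c = 2.51 J/(g·°C)

q_gained = (589.9 × 2.19 + 12.6) × (31.9 − 16.7) = 19830 J
q_lost = 59.7 × c × (164.4 − 31.9) = 7910.25 c
Set equal: c = 19830 / 7910.25 = 2.51 J/(g·°C)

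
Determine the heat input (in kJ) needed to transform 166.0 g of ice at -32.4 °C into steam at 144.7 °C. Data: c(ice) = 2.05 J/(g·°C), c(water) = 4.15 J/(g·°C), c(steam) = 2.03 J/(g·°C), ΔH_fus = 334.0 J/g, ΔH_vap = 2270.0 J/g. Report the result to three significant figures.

q = 527 kJ

q1 (heat ice -32.4→0.0 °C): 166.0 × 2.05 × 32.4 = 11026 J
q2 (melt at 0 °C): 166.0 × 334.0 = 55444 J
q3 (heat water 0.0→100.0 °C): 166.0 × 4.15 × 100.0 = 68890 J
q4 (vaporize at 100 °C): 166.0 × 2270.0 = 376820 J
q5 (heat steam 100.0→144.7 °C): 166.0 × 2.03 × 44.7 = 15063 J
Total: 11026 + 55444 + 68890 + 376820 + 15063 = 527243 J = 527 kJ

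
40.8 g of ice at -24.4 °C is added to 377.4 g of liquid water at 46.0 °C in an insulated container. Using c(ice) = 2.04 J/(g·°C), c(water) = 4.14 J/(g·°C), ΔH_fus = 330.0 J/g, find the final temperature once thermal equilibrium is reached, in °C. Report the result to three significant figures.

Heat to bring ice to 0 °C and melt it: q₁ = 40.8×2.04×24.4 + 40.8×330.0 = 15495 J
Heat the water can supply cooling to 0 °C: 377.4×4.14×46.0 = 71872.1 J > q₁, so all ice melts.
Energy balance: 377.4×4.14×(46.0 − T) = 15495 + 40.8×4.14×(T − 0)
1562.436(46.0 − T) = 15495 + 168.912 T
71872.1 − 15495 = 1731.348 T
T = 56377.1 / 1731.348 = 32.56 °C

T_f = 32.6 °C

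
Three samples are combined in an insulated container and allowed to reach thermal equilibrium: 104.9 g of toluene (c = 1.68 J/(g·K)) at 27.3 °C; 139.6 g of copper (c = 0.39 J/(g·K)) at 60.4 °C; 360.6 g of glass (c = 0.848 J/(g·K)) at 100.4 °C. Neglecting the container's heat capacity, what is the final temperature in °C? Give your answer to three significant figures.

Σ mᵢcᵢ(T − Tᵢ) = 0  ⇒  T = Σ mᵢcᵢTᵢ / Σ mᵢcᵢ
Σ mᵢcᵢ = 104.9×1.68 + 139.6×0.39 + 360.6×0.848 = 536.4648
Σ mᵢcᵢTᵢ = 176.232×27.3 + 54.444×60.4 + 305.7888×100.4 = 38801
T = 38801 / 536.4648 = 72.33 °C

T_f = 72.3 °C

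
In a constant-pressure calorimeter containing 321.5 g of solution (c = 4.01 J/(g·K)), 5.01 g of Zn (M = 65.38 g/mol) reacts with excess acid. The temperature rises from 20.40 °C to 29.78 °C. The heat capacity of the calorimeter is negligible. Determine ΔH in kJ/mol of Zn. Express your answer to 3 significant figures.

|ΔT| = |29.78 − 20.40| = 9.38 °C
|q_surr| = (321.5 × 4.01) × 9.38 = 1289.215 × 9.38 = 12090 J
n(Zn) = 5.01 / 65.38 = 0.07663 mol
Temperature rose, so q_rxn = −|q_surr| = -12.09 kJ
ΔH = q_rxn / n = -157.8 kJ/mol

ΔH = -158 kJ/mol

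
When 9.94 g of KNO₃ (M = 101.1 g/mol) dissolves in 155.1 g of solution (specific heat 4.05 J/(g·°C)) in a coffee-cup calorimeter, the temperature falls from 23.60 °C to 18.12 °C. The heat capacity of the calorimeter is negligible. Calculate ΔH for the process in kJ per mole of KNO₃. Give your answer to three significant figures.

|ΔT| = |18.12 − 23.60| = 5.48 °C
|q_surr| = (155.1 × 4.05) × 5.48 = 628.155 × 5.48 = 3442 J
n(KNO₃) = 9.94 / 101.1 = 0.09832 mol
Temperature fell, so q_rxn = +|q_surr| = 3.442 kJ
ΔH = q_rxn / n = 35.01 kJ/mol

ΔH = 35.0 kJ/mol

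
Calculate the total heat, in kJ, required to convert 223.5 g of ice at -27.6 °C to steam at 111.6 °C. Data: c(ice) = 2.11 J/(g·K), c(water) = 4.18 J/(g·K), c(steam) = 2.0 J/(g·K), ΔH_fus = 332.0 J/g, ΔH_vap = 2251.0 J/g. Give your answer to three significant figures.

q = 689 kJ

q1 (heat ice -27.6→0.0 °C): 223.5 × 2.11 × 27.6 = 13016 J
q2 (melt at 0 °C): 223.5 × 332.0 = 74202 J
q3 (heat water 0.0→100.0 °C): 223.5 × 4.18 × 100.0 = 93423 J
q4 (vaporize at 100 °C): 223.5 × 2251.0 = 503099 J
q5 (heat steam 100.0→111.6 °C): 223.5 × 2.0 × 11.6 = 5185 J
Total: 13016 + 74202 + 93423 + 503099 + 5185 = 688925 J = 689 kJ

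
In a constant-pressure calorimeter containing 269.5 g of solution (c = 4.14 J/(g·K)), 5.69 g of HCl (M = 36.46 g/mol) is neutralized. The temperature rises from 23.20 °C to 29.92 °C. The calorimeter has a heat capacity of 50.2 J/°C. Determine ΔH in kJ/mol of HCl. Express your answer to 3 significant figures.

ΔH = -50.2 kJ/mol

|ΔT| = |29.92 − 23.20| = 6.72 °C
|q_surr| = (269.5 × 4.14 + 50.2) × 6.72 = 1165.93 × 6.72 = 7835 J
n(HCl) = 5.69 / 36.46 = 0.1561 mol
Temperature rose, so q_rxn = −|q_surr| = -7.835 kJ
ΔH = q_rxn / n = -50.19 kJ/mol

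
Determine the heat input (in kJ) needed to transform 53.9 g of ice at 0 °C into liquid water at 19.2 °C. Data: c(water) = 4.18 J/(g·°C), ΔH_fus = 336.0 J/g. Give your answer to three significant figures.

q = 22.4 kJ

q1 (melt at 0 °C): 53.9 × 336.0 = 18110 J
q2 (heat water 0.0→19.2 °C): 53.9 × 4.18 × 19.2 = 4326 J
Total: 18110 + 4326 = 22436 J = 22.4 kJ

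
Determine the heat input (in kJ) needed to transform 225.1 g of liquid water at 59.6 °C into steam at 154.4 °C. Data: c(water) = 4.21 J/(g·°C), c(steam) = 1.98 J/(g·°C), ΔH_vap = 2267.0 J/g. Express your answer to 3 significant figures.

q1 (heat water 59.6→100.0 °C): 225.1 × 4.21 × 40.4 = 38286 J
q2 (vaporize at 100 °C): 225.1 × 2267.0 = 510302 J
q3 (heat steam 100.0→154.4 °C): 225.1 × 1.98 × 54.4 = 24246 J
Total: 38286 + 510302 + 24246 = 572834 J = 573 kJ

q = 573 kJ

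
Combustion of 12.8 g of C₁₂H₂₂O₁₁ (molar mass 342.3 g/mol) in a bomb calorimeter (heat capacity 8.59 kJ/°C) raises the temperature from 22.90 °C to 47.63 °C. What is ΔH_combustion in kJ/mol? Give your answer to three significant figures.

ΔT = 47.63 − 22.90 = 24.73 °C
q_cal = C_cal × ΔT = 8.59 × 24.73 = 212.4307 kJ
n = 12.8 / 342.3 = 0.03739 mol
q_rxn = −q_cal = -212.4307 kJ
ΔH = -212.4307 / 0.03739 = -5681 kJ/mol

ΔH = -5680 kJ/mol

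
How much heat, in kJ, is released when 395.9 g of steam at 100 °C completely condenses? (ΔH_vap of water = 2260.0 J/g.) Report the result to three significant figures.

q = m × ΔH_vap = 395.9 × 2260.0 = 894700 J = 895 kJ

q = 895 kJ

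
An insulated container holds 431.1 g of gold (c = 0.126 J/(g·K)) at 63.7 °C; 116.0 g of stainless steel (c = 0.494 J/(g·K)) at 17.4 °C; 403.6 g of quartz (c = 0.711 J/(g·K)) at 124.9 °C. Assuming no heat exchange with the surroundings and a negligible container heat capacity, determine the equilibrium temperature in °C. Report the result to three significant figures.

Σ mᵢcᵢ(T − Tᵢ) = 0  ⇒  T = Σ mᵢcᵢTᵢ / Σ mᵢcᵢ
Σ mᵢcᵢ = 431.1×0.126 + 116.0×0.494 + 403.6×0.711 = 398.5822
Σ mᵢcᵢTᵢ = 54.3186×63.7 + 57.304×17.4 + 286.9596×124.9 = 40298
T = 40298 / 398.5822 = 101.1 °C

T_f = 101 °C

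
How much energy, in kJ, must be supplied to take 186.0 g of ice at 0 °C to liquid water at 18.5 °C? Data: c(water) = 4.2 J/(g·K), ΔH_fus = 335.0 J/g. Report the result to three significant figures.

q1 (melt at 0 °C): 186.0 × 335.0 = 62310 J
q2 (heat water 0.0→18.5 °C): 186.0 × 4.2 × 18.5 = 14452 J
Total: 62310 + 14452 = 76762 J = 76.8 kJ

q = 76.8 kJ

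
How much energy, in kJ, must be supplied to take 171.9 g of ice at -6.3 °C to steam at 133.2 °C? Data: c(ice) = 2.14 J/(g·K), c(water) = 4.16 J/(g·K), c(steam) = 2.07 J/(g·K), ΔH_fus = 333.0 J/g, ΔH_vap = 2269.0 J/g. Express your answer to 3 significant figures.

q1 (heat ice -6.3→0.0 °C): 171.9 × 2.14 × 6.3 = 2318 J
q2 (melt at 0 °C): 171.9 × 333.0 = 57243 J
q3 (heat water 0.0→100.0 °C): 171.9 × 4.16 × 100.0 = 71510 J
q4 (vaporize at 100 °C): 171.9 × 2269.0 = 390041 J
q5 (heat steam 100.0→133.2 °C): 171.9 × 2.07 × 33.2 = 11814 J
Total: 2318 + 57243 + 71510 + 390041 + 11814 = 532926 J = 533 kJ

q = 533 kJ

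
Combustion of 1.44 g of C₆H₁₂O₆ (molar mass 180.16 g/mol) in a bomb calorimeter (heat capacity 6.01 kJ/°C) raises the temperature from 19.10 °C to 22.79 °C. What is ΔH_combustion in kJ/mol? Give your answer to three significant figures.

ΔH = -2770 kJ/mol

ΔT = 22.79 − 19.10 = 3.69 °C
q_cal = C_cal × ΔT = 6.01 × 3.69 = 22.1769 kJ
n = 1.44 / 180.16 = 0.007993 mol
q_rxn = −q_cal = -22.1769 kJ
ΔH = -22.1769 / 0.007993 = -2774.5 kJ/mol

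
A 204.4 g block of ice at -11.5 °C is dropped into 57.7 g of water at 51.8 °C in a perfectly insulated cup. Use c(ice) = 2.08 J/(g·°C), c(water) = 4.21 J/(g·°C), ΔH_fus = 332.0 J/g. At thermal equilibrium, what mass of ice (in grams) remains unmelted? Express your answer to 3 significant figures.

Heat to warm all ice to 0 °C: 204.4×2.08×11.5 = 4889.2 J
Heat released by water cooling to 0 °C: 57.7×4.21×51.8 = 12583 J
12583 J < 4889.2 + 204.4×332.0 = 72750.0 J, so not all ice melts; final T = 0 °C.
Heat left for melting: 12583 − 4889.2 = 7693.8 J
Mass melted = 7693.8 / 332.0 = 23.17 g
Ice remaining = 204.4 − 23.17 = 181.23 g

m_ice remaining = 181 g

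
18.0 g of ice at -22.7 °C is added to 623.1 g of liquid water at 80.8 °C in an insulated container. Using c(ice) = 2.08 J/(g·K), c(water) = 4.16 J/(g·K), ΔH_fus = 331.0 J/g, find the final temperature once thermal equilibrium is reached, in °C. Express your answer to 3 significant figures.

T_f = 76.0 °C

Heat to bring ice to 0 °C and melt it: q₁ = 18.0×2.08×22.7 + 18.0×331.0 = 6807.9 J
Heat the water can supply cooling to 0 °C: 623.1×4.16×80.8 = 209441 J > q₁, so all ice melts.
Energy balance: 623.1×4.16×(80.8 − T) = 6807.9 + 18.0×4.16×(T − 0)
2592.096(80.8 − T) = 6807.9 + 74.88 T
209441 − 6807.9 = 2666.976 T
T = 202633.1 / 2666.976 = 75.98 °C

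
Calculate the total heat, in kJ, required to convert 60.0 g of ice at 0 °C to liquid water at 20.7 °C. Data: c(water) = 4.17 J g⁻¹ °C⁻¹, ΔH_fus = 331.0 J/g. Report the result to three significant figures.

q1 (melt at 0 °C): 60.0 × 331.0 = 19860 J
q2 (heat water 0.0→20.7 °C): 60.0 × 4.17 × 20.7 = 5179 J
Total: 19860 + 5179 = 25039 J = 25.0 kJ

q = 25.0 kJ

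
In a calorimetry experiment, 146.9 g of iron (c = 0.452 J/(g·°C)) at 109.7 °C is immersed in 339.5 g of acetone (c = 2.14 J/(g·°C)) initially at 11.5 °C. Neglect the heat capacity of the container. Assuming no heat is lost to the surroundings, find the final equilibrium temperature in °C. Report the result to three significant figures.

T_f = 19.7 °C

Heat lost by iron = heat gained by acetone.
(146.9)(0.452)(109.7 − T) = (339.5)(2.14)(T − 11.5)
66.3988 (109.7 − T) = 726.53 (T − 11.5)
7283.9 − 66.3988 T = 726.53 T − 8355.1
15639.0 = 792.9288 T
T = 19.72 °C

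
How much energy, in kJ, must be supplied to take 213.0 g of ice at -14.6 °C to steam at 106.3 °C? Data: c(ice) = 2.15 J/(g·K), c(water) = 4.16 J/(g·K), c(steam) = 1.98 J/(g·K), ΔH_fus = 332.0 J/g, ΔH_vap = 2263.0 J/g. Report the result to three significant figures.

q = 651 kJ

q1 (heat ice -14.6→0.0 °C): 213.0 × 2.15 × 14.6 = 6686 J
q2 (melt at 0 °C): 213.0 × 332.0 = 70716 J
q3 (heat water 0.0→100.0 °C): 213.0 × 4.16 × 100.0 = 88608 J
q4 (vaporize at 100 °C): 213.0 × 2263.0 = 482019 J
q5 (heat steam 100.0→106.3 °C): 213.0 × 1.98 × 6.3 = 2657 J
Total: 6686 + 70716 + 88608 + 482019 + 2657 = 650686 J = 651 kJ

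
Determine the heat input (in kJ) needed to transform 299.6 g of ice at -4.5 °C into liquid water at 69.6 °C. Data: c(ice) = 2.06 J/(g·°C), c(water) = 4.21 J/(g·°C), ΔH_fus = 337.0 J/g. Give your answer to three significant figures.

q = 192 kJ

q1 (heat ice -4.5→0.0 °C): 299.6 × 2.06 × 4.5 = 2777 J
q2 (melt at 0 °C): 299.6 × 337.0 = 100965 J
q3 (heat water 0.0→69.6 °C): 299.6 × 4.21 × 69.6 = 87788 J
Total: 2777 + 100965 + 87788 = 191530 J = 192 kJ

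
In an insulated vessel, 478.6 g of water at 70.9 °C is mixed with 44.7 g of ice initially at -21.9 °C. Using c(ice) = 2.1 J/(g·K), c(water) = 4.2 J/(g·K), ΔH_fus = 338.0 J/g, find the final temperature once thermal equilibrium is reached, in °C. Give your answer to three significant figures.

Heat to bring ice to 0 °C and melt it: q₁ = 44.7×2.1×21.9 + 44.7×338.0 = 17164 J
Heat the water can supply cooling to 0 °C: 478.6×4.2×70.9 = 142518 J > q₁, so all ice melts.
Energy balance: 478.6×4.2×(70.9 − T) = 17164 + 44.7×4.2×(T − 0)
2010.12(70.9 − T) = 17164 + 187.74 T
142518 − 17164 = 2197.86 T
T = 125354 / 2197.86 = 57.03 °C

T_f = 57.0 °C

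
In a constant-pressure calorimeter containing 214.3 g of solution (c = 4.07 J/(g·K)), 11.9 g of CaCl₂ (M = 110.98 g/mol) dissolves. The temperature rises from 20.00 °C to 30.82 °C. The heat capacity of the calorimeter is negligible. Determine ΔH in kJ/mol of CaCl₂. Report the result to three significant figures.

|ΔT| = |30.82 − 20.00| = 10.82 °C
|q_surr| = (214.3 × 4.07) × 10.82 = 872.201 × 10.82 = 9437 J
n(CaCl₂) = 11.9 / 110.98 = 0.1072 mol
Temperature rose, so q_rxn = −|q_surr| = -9.437 kJ
ΔH = q_rxn / n = -88.03 kJ/mol

ΔH = -88.0 kJ/mol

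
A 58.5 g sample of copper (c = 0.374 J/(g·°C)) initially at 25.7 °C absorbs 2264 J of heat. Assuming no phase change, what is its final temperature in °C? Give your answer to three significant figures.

ΔT = q / (m c) = 2264 / (58.5 × 0.374) = 103.5 °C
T_f = 25.7 + 103.5 = 129.2 °C

T_f = 129 °C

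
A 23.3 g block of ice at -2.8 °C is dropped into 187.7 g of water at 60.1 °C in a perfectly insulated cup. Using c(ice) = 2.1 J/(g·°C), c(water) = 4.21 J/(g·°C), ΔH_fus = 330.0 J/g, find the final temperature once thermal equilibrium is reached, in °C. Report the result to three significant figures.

Heat to bring ice to 0 °C and melt it: q₁ = 23.3×2.1×2.8 + 23.3×330.0 = 7826.0 J
Heat the water can supply cooling to 0 °C: 187.7×4.21×60.1 = 47492.0 J > q₁, so all ice melts.
Energy balance: 187.7×4.21×(60.1 − T) = 7826.0 + 23.3×4.21×(T − 0)
790.217(60.1 − T) = 7826.0 + 98.093 T
47492.0 − 7826.0 = 888.310 T
T = 39666.0 / 888.310 = 44.65 °C

T_f = 44.7 °C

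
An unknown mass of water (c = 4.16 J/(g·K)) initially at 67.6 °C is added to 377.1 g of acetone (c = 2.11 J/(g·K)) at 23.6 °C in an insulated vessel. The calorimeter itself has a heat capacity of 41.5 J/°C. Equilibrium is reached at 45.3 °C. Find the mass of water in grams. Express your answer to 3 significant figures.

m = 196 g

q_gained = (377.1 × 2.11 + 41.5) × (45.3 − 23.6) = 18170 J
q_lost = m × 4.16 × (67.6 − 45.3) = 92.768 m
m = 18170 / 92.768 = 196 g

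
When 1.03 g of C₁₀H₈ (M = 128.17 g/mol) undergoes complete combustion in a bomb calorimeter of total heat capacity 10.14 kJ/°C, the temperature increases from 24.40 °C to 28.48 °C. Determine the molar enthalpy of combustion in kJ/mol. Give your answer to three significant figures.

ΔT = 28.48 − 24.40 = 4.08 °C
q_cal = C_cal × ΔT = 10.14 × 4.08 = 41.3712 kJ
n = 1.03 / 128.17 = 0.008036 mol
q_rxn = −q_cal = -41.3712 kJ
ΔH = -41.3712 / 0.008036 = -5148 kJ/mol

ΔH = -5150 kJ/mol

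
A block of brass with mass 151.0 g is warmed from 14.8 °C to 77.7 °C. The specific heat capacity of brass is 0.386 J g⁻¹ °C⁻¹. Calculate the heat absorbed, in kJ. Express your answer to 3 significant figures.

q = m c ΔT = 151.0 × 0.386 × (77.7 − 14.8)
q = 151.0 × 0.386 × 62.9 = 3666 J = 3.67 kJ

q = 3.67 kJ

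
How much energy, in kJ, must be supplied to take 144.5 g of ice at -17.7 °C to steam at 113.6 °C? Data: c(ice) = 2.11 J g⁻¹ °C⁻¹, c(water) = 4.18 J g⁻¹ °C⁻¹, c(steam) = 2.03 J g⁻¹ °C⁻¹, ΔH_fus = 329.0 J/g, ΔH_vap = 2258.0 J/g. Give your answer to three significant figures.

q1 (heat ice -17.7→0.0 °C): 144.5 × 2.11 × 17.7 = 5397 J
q2 (melt at 0 °C): 144.5 × 329.0 = 47541 J
q3 (heat water 0.0→100.0 °C): 144.5 × 4.18 × 100.0 = 60401 J
q4 (vaporize at 100 °C): 144.5 × 2258.0 = 326281 J
q5 (heat steam 100.0→113.6 °C): 144.5 × 2.03 × 13.6 = 3989 J
Total: 5397 + 47541 + 60401 + 326281 + 3989 = 443609 J = 444 kJ

q = 444 kJ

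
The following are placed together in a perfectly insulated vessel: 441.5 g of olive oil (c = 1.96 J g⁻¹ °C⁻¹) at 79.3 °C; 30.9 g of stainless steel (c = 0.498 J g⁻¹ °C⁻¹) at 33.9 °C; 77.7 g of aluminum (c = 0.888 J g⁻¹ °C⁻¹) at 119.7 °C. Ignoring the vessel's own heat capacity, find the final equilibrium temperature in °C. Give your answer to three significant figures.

T_f = 81.5 °C

Σ mᵢcᵢ(T − Tᵢ) = 0  ⇒  T = Σ mᵢcᵢTᵢ / Σ mᵢcᵢ
Σ mᵢcᵢ = 441.5×1.96 + 30.9×0.498 + 77.7×0.888 = 949.7258
Σ mᵢcᵢTᵢ = 865.34×79.3 + 15.3882×33.9 + 68.9976×119.7 = 77402
T = 77402 / 949.7258 = 81.50 °C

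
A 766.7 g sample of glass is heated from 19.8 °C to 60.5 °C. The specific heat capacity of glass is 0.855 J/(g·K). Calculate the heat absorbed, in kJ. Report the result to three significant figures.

q = 26.7 kJ

q = m c ΔT = 766.7 × 0.855 × (60.5 − 19.8)
q = 766.7 × 0.855 × 40.7 = 26680 J = 26.7 kJ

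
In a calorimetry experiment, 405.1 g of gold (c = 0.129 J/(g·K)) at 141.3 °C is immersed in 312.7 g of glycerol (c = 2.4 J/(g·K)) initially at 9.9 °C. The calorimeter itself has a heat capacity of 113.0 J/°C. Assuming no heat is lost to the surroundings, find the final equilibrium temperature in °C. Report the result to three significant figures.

T_f = 17.4 °C

Heat lost by gold = heat gained by glycerol + calorimeter.
(405.1)(0.129)(141.3 − T) = [(312.7)(2.4) + 113.0](T − 9.9)
52.2579 (141.3 − T) = 863.48 (T − 9.9)
7384.0 − 52.2579 T = 863.48 T − 8548.5
15932.5 = 915.7379 T
T = 17.40 °C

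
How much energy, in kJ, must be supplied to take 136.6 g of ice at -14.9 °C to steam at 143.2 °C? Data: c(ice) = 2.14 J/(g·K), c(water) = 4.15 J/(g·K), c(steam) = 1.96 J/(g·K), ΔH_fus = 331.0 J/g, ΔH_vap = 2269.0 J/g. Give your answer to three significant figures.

q = 428 kJ

q1 (heat ice -14.9→0.0 °C): 136.6 × 2.14 × 14.9 = 4356 J
q2 (melt at 0 °C): 136.6 × 331.0 = 45215 J
q3 (heat water 0.0→100.0 °C): 136.6 × 4.15 × 100.0 = 56689 J
q4 (vaporize at 100 °C): 136.6 × 2269.0 = 309945 J
q5 (heat steam 100.0→143.2 °C): 136.6 × 1.96 × 43.2 = 11566 J
Total: 4356 + 45215 + 56689 + 309945 + 11566 = 427771 J = 428 kJ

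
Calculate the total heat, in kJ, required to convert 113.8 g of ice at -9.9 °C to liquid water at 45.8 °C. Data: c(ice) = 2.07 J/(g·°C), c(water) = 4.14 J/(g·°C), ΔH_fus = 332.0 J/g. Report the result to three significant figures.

q1 (heat ice -9.9→0.0 °C): 113.8 × 2.07 × 9.9 = 2332 J
q2 (melt at 0 °C): 113.8 × 332.0 = 37782 J
q3 (heat water 0.0→45.8 °C): 113.8 × 4.14 × 45.8 = 21578 J
Total: 2332 + 37782 + 21578 = 61692 J = 61.7 kJ

q = 61.7 kJ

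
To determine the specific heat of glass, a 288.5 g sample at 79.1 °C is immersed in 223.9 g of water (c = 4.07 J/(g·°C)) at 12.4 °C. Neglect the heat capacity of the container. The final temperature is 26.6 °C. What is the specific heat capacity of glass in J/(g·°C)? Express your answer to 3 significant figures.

c = 0.854 J/(g·°C)

q_gained = (223.9 × 4.07) × (26.6 − 12.4) = 12940 J
q_lost = 288.5 × c × (79.1 − 26.6) = 15146.25 c
Set equal: c = 12940 / 15146.25 = 0.854 J/(g·°C)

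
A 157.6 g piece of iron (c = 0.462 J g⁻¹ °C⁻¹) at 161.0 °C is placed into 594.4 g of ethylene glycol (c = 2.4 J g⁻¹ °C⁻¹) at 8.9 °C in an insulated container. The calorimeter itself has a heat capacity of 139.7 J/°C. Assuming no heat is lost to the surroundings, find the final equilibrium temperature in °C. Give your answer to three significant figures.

Heat lost by iron = heat gained by ethylene glycol + calorimeter.
(157.6)(0.462)(161.0 − T) = [(594.4)(2.4) + 139.7](T − 8.9)
72.8112 (161.0 − T) = 1566.26 (T − 8.9)
11723 − 72.8112 T = 1566.26 T − 13940
25663 = 1639.0712 T
T = 15.66 °C

T_f = 15.7 °C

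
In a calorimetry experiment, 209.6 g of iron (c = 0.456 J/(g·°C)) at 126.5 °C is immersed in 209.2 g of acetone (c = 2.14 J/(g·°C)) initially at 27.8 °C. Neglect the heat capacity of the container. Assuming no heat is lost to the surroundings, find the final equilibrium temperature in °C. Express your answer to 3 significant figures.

Heat lost by iron = heat gained by acetone.
(209.6)(0.456)(126.5 − T) = (209.2)(2.14)(T − 27.8)
95.5776 (126.5 − T) = 447.688 (T − 27.8)
12091 − 95.5776 T = 447.688 T − 12446
24537 = 543.2656 T
T = 45.17 °C

T_f = 45.2 °C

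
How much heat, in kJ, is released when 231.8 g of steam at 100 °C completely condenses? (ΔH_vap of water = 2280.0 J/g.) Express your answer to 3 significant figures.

q = 529 kJ

q = m × ΔH_vap = 231.8 × 2280.0 = 528500 J = 529 kJ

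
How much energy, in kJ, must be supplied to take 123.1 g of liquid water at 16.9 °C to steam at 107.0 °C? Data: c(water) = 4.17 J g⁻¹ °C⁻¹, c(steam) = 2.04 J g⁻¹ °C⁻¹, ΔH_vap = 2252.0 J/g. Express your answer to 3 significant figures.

q = 322 kJ

q1 (heat water 16.9→100.0 °C): 123.1 × 4.17 × 83.1 = 42657 J
q2 (vaporize at 100 °C): 123.1 × 2252.0 = 277221 J
q3 (heat steam 100.0→107.0 °C): 123.1 × 2.04 × 7.0 = 1758 J
Total: 42657 + 277221 + 1758 = 321636 J = 322 kJ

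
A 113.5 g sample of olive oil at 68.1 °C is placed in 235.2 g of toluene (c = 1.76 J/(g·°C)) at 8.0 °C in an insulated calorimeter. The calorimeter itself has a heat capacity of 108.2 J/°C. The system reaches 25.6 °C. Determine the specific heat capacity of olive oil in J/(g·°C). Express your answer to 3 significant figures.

c = 1.91 J/(g·°C)

q_gained = (235.2 × 1.76 + 108.2) × (25.6 − 8.0) = 9190 J
q_lost = 113.5 × c × (68.1 − 25.6) = 4823.75 c
Set equal: c = 9190 / 4823.75 = 1.91 J/(g·°C)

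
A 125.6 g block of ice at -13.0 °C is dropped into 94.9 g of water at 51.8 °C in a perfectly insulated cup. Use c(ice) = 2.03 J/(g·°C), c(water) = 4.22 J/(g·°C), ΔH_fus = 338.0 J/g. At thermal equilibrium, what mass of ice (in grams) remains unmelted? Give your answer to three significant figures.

Heat to warm all ice to 0 °C: 125.6×2.03×13.0 = 3314.6 J
Heat released by water cooling to 0 °C: 94.9×4.22×51.8 = 20745 J
20745 J < 3314.6 + 125.6×338.0 = 45767.4 J, so not all ice melts; final T = 0 °C.
Heat left for melting: 20745 − 3314.6 = 17430.4 J
Mass melted = 17430.4 / 338.0 = 51.57 g
Ice remaining = 125.6 − 51.57 = 74.03 g

m_ice remaining = 74.0 g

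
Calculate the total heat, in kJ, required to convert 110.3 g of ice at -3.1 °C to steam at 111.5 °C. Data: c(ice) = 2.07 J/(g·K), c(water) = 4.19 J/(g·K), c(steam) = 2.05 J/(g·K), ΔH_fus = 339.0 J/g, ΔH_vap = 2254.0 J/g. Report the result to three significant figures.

q = 336 kJ

q1 (heat ice -3.1→0.0 °C): 110.3 × 2.07 × 3.1 = 708 J
q2 (melt at 0 °C): 110.3 × 339.0 = 37392 J
q3 (heat water 0.0→100.0 °C): 110.3 × 4.19 × 100.0 = 46216 J
q4 (vaporize at 100 °C): 110.3 × 2254.0 = 248616 J
q5 (heat steam 100.0→111.5 °C): 110.3 × 2.05 × 11.5 = 2600 J
Total: 708 + 37392 + 46216 + 248616 + 2600 = 335532 J = 336 kJ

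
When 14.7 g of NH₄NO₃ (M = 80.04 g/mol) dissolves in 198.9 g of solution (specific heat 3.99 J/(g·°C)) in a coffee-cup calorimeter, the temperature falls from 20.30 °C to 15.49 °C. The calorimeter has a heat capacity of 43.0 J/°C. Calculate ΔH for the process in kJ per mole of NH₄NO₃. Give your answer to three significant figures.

ΔH = 21.9 kJ/mol

|ΔT| = |15.49 − 20.30| = 4.81 °C
|q_surr| = (198.9 × 3.99 + 43.0) × 4.81 = 836.611 × 4.81 = 4024 J
n(NH₄NO₃) = 14.7 / 80.04 = 0.1837 mol
Temperature fell, so q_rxn = +|q_surr| = 4.024 kJ
ΔH = q_rxn / n = 21.91 kJ/mol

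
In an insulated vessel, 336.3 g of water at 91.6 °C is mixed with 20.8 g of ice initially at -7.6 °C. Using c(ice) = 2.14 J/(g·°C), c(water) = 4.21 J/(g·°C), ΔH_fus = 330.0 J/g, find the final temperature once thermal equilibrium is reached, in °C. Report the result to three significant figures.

Heat to bring ice to 0 °C and melt it: q₁ = 20.8×2.14×7.6 + 20.8×330.0 = 7202.3 J
Heat the water can supply cooling to 0 °C: 336.3×4.21×91.6 = 129689 J > q₁, so all ice melts.
Energy balance: 336.3×4.21×(91.6 − T) = 7202.3 + 20.8×4.21×(T − 0)
1415.823(91.6 − T) = 7202.3 + 87.568 T
129689 − 7202.3 = 1503.391 T
T = 122486.7 / 1503.391 = 81.47 °C

T_f = 81.5 °C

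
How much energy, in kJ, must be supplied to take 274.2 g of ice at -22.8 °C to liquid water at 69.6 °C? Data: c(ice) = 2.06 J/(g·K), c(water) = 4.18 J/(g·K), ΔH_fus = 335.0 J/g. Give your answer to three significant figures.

q1 (heat ice -22.8→0.0 °C): 274.2 × 2.06 × 22.8 = 12879 J
q2 (melt at 0 °C): 274.2 × 335.0 = 91857 J
q3 (heat water 0.0→69.6 °C): 274.2 × 4.18 × 69.6 = 79772 J
Total: 12879 + 91857 + 79772 = 184508 J = 185 kJ

q = 185 kJ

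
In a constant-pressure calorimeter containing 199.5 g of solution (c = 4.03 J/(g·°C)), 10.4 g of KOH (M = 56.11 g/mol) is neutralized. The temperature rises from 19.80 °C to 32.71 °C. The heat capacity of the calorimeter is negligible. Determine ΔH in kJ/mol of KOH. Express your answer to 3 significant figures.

ΔH = -56.0 kJ/mol

|ΔT| = |32.71 − 19.80| = 12.91 °C
|q_surr| = (199.5 × 4.03) × 12.91 = 803.985 × 12.91 = 10380 J
n(KOH) = 10.4 / 56.11 = 0.1854 mol
Temperature rose, so q_rxn = −|q_surr| = -10.38 kJ
ΔH = q_rxn / n = -55.99 kJ/mol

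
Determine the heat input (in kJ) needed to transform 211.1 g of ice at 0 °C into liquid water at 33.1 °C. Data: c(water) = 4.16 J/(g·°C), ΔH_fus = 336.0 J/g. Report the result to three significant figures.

q = 100 kJ

q1 (melt at 0 °C): 211.1 × 336.0 = 70930 J
q2 (heat water 0.0→33.1 °C): 211.1 × 4.16 × 33.1 = 29068 J
Total: 70930 + 29068 = 99998 J = 100 kJ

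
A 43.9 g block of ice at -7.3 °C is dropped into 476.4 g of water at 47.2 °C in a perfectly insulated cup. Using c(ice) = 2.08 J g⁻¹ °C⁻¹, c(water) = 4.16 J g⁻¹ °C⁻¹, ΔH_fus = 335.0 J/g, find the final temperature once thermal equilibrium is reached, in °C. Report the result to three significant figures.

T_f = 36.1 °C

Heat to bring ice to 0 °C and melt it: q₁ = 43.9×2.08×7.3 + 43.9×335.0 = 15373 J
Heat the water can supply cooling to 0 °C: 476.4×4.16×47.2 = 93542.1 J > q₁, so all ice melts.
Energy balance: 476.4×4.16×(47.2 − T) = 15373 + 43.9×4.16×(T − 0)
1981.824(47.2 − T) = 15373 + 182.624 T
93542.1 − 15373 = 2164.448 T
T = 78169.1 / 2164.448 = 36.12 °C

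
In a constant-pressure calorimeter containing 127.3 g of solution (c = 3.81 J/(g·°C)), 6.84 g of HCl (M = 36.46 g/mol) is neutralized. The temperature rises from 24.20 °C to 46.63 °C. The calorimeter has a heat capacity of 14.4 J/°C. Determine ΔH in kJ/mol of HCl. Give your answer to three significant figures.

|ΔT| = |46.63 − 24.20| = 22.43 °C
|q_surr| = (127.3 × 3.81 + 14.4) × 22.43 = 499.413 × 22.43 = 11200 J
n(HCl) = 6.84 / 36.46 = 0.1876 mol
Temperature rose, so q_rxn = −|q_surr| = -11.20 kJ
ΔH = q_rxn / n = -59.70 kJ/mol

ΔH = -59.7 kJ/mol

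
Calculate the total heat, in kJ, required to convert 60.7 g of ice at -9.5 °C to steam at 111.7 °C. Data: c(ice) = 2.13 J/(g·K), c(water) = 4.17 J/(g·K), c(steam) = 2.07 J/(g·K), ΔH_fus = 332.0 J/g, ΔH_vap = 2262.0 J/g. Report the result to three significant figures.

q = 185 kJ

q1 (heat ice -9.5→0.0 °C): 60.7 × 2.13 × 9.5 = 1228 J
q2 (melt at 0 °C): 60.7 × 332.0 = 20152 J
q3 (heat water 0.0→100.0 °C): 60.7 × 4.17 × 100.0 = 25312 J
q4 (vaporize at 100 °C): 60.7 × 2262.0 = 137303 J
q5 (heat steam 100.0→111.7 °C): 60.7 × 2.07 × 11.7 = 1470 J
Total: 1228 + 20152 + 25312 + 137303 + 1470 = 185465 J = 185 kJ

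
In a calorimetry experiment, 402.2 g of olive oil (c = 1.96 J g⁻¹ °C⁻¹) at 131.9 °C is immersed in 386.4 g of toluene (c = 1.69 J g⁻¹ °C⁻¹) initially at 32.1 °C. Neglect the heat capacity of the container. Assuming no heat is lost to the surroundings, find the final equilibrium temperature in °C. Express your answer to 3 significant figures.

T_f = 86.7 °C

Heat lost by olive oil = heat gained by toluene.
(402.2)(1.96)(131.9 − T) = (386.4)(1.69)(T − 32.1)
788.312 (131.9 − T) = 653.016 (T − 32.1)
103980 − 788.312 T = 653.016 T − 20962
124942 = 1441.328 T
T = 86.69 °C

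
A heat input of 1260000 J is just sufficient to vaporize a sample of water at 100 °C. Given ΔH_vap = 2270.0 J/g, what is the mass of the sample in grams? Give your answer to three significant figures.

m = 555 g

m = q / ΔH_vap = 1260000 J / 2270.0 J/g = 555 g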